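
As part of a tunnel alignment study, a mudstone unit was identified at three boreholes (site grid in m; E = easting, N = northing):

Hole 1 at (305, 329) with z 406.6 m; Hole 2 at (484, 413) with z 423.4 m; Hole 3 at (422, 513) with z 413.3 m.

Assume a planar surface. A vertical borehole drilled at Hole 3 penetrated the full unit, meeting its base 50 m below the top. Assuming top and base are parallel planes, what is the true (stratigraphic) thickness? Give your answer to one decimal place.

49.7 m

Two edge vectors: Hole 1→Hole 2 = (179, 84, 16.8), Hole 1→Hole 3 = (117, 184, 6.7).
Normal n = (Hole 1→Hole 2) × (Hole 1→Hole 3) = (-2528.4, 766.3, 23108).
So ∂z/∂E = −n_x/n_z = 0.10942 and ∂z/∂N = −n_y/n_z = −0.03316.
|∇z| = √(a²+b²) = 0.11433, so dip δ = arctan(0.11433) = 6.52°.
True thickness = vertical thickness × cos δ = 50 × cos 6.52° = 49.7 m.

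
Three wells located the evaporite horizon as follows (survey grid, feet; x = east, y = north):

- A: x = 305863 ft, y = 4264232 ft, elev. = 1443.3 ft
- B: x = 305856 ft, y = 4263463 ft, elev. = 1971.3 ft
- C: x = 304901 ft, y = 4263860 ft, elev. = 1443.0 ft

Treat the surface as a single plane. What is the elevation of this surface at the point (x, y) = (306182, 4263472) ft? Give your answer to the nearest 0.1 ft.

2052.1 ft

Let the plane be z = a·x + b·y + c.
B−A: −7a − 769b = 528;  C−A: −962a − 372b = −0.3.
Solving gives a = 0.266757509, b = −0.689034204.
Then c = 1443.3 − a·305863 − b·4264232 = 2858053.75.
At (306182, 4263472): z = 81676.3 − 2937678.0 + 2858053.75 = 2052.1 ft.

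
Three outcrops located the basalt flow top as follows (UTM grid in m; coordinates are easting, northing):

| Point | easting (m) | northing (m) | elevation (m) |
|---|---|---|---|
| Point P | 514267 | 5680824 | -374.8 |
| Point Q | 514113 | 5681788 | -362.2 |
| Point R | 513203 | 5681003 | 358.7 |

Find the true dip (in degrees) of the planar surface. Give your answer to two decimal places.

Two edge vectors: Point P→Point Q = (-154, 964, 12.6), Point P→Point R = (-1064, 179, 733.5).
Normal n = (Point P→Point Q) × (Point P→Point R) = (704838.6, 99552.6, 998130).
So ∂z/∂easting = −n_x/n_z = −0.70616 and ∂z/∂northing = −n_y/n_z = −0.09974.
Gradient magnitude |∇z| = √(a² + b²) = √(0.49866 + 0.00995) = 0.71317.
True dip = arctan(0.71317) = 35.50°, dipping toward E (azimuth ≈ 082°).

35.50°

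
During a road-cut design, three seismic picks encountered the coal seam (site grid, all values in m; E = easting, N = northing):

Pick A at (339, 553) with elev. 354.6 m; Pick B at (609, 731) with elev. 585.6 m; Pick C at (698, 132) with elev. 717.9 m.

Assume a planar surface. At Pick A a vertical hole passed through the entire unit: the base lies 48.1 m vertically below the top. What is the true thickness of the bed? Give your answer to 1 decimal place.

35.5 m

Let the plane be z = a·E + b·N + c.
Pick B−Pick A: 270a + 178b = 231;  Pick C−Pick A: 359a − 421b = 363.3.
Solving gives a = 0.91185, b = −0.08539.
|∇z| = √(a²+b²) = 0.91584, so dip δ = arctan(0.91584) = 42.48°.
True thickness = vertical thickness × cos δ = 48.1 × cos 42.48° = 35.5 m.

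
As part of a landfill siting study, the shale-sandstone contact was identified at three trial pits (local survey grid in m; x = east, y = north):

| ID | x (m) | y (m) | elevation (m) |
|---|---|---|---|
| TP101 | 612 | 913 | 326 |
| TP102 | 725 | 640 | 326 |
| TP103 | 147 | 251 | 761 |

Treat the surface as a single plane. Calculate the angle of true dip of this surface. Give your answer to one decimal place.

32.5°

Two edge vectors: TP101→TP102 = (113, -273, 0), TP101→TP103 = (-465, -662, 435).
Normal n = (TP101→TP102) × (TP101→TP103) = (-118755, -49155, -201751).
So ∂z/∂x = −n_x/n_z = −0.58862 and ∂z/∂y = −n_y/n_z = −0.24364.
Gradient magnitude |∇z| = √(a² + b²) = √(0.34648 + 0.05936) = 0.63705.
True dip = arctan(0.63705) = 32.5°, dipping toward ENE (azimuth ≈ 068°).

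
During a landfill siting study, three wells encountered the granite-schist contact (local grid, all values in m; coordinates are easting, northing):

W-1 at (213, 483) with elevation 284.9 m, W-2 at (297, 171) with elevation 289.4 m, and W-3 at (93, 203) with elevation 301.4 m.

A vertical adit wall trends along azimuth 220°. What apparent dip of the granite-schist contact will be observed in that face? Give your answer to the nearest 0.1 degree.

3.7°

Let the plane be z = a·easting + b·northing + c.
W-2−W-1: 84a − 312b = 4.5;  W-3−W-1: −120a − 280b = 16.5.
Solving gives a = −0.06378, b = −0.03159.
Unit vector along 220° is (sin 220°, cos 220°) = (-0.6428, -0.7660).
Slope in that direction = a·(-0.6428) + b·(-0.7660) = 0.06520.
Apparent dip = arctan|0.06520| = 3.7° (true dip is 4.1°, so apparent ≤ true as expected).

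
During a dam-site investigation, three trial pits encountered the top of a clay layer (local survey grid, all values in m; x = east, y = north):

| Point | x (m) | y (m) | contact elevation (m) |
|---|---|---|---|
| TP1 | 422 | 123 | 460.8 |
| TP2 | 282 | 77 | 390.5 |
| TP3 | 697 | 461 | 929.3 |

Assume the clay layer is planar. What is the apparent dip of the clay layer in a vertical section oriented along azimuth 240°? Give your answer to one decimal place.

Let the plane be z = a·x + b·y + c.
TP2−TP1: −140a − 46b = −70.3;  TP3−TP1: 275a + 338b = 468.5.
Solving gives a = 0.06376, b = 1.33422.
Unit vector along 240° is (sin 240°, cos 240°) = (-0.8660, -0.5000).
Slope in that direction = a·(-0.8660) + b·(-0.5000) = −0.72233.
Apparent dip = arctan|0.72233| = 35.8° (true dip is 53.2°, so apparent ≤ true as expected).

35.8°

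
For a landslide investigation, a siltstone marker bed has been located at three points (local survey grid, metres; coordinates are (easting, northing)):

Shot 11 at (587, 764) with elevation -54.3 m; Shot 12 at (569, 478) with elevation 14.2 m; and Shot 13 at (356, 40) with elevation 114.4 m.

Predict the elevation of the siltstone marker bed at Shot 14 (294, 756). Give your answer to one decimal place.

-59.8 m

Two edge vectors: Shot 11→Shot 12 = (-18, -286, 68.5), Shot 11→Shot 13 = (-231, -724, 168.7).
Normal n = (Shot 11→Shot 12) × (Shot 11→Shot 13) = (1345.8, -12786.9, -53034).
So ∂z/∂E = −n_x/n_z = 0.02538 and ∂z/∂N = −n_y/n_z = −0.24111.
Intercept c from Shot 11: -54.3 − 14.90 + 184.21 = 115.01.
At (294, 756): z = 7.5 − 182.3 + 115.01 = -59.8 m.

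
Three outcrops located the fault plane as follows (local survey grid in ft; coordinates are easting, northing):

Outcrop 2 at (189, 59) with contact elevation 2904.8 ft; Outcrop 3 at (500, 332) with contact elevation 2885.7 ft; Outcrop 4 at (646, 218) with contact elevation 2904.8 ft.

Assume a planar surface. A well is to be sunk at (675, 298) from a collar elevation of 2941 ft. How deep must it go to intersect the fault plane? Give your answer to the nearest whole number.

Two edge vectors: Outcrop 2→Outcrop 3 = (311, 273, -19.1), Outcrop 2→Outcrop 4 = (457, 159, 0).
Normal n = (Outcrop 2→Outcrop 3) × (Outcrop 2→Outcrop 4) = (3036.9, -8728.7, -75312).
So ∂z/∂easting = −n_x/n_z = 0.04032 and ∂z/∂northing = −n_y/n_z = −0.11590.
Intercept c from Outcrop 2: 2904.8 − 7.62 + 6.84 = 2904.02.
At (675, 298): z_contact = 27.2 − 34.5 + 2904.02 = 2896.7 ft.
Depth below ground = 2941 − 2896.7 = 44 ft.

44 ft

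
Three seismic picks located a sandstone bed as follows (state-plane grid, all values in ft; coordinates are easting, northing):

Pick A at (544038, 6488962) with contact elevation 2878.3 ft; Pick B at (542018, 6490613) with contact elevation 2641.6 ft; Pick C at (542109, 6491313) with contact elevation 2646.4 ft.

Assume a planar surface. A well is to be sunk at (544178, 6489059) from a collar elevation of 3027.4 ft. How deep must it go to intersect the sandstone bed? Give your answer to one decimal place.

134.3 ft

Two edge vectors: Pick A→Pick B = (-2020, 1651, -236.7), Pick A→Pick C = (-1929, 2351, -231.9).
Normal n = (Pick A→Pick B) × (Pick A→Pick C) = (173614.8, -11843.7, -1564241).
So ∂z/∂easting = −n_x/n_z = 0.110989803 and ∂z/∂northing = −n_y/n_z = −0.007571531.
Intercept c from Pick A: 2878.3 − 60382.67 + 49131.38 = −8372.99.
At (544178, 6489059): z_contact = 60398.21 − 49132.11 − 8372.99 = 2893.10 ft.
Depth below ground = 3027.4 − 2893.10 = 134.3 ft.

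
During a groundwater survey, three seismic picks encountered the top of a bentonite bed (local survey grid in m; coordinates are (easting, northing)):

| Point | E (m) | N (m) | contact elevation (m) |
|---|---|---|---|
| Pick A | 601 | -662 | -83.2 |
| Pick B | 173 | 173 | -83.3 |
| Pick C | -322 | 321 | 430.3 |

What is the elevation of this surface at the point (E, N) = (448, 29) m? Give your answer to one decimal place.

Let the plane be z = a·E + b·N + c.
Pick B−Pick A: −428a + 835b = −0.1;  Pick C−Pick A: −923a + 983b = 513.5.
Solving gives a = −1.22541, b = −0.62823.
Then c = -83.2 − a·601 − b·-662 = 237.38.
At (448, 29): z = −549.0 − 18.2 + 237.38 = -329.8 m.

-329.8 m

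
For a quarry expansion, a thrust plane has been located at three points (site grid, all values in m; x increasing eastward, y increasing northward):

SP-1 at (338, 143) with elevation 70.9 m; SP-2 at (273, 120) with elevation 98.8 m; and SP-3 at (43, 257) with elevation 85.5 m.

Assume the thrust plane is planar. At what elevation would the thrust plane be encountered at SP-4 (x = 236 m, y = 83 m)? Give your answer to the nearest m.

Let the plane be z = a·x + b·y + c.
SP-2−SP-1: −65a − 23b = 27.9;  SP-3−SP-1: −295a + 114b = 14.6.
Solving gives a = −0.24772, b = −0.51296.
Then c = 70.9 − a·338 − b·143 = 227.98.
At (236, 83): z = −58.5 − 42.6 + 227.98 = 126.9 m.

127 m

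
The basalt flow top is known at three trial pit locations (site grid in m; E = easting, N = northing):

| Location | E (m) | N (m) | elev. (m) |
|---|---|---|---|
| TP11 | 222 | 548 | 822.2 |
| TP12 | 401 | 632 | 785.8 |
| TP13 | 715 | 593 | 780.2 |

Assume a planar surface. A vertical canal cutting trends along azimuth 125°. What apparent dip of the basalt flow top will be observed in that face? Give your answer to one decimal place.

7.6°

Let the plane be z = a·E + b·N + c.
TP12−TP11: 179a + 84b = −36.4;  TP13−TP11: 493a + 45b = −42.
Solving gives a = −0.05666, b = −0.31259.
Unit vector along 125° is (sin 125°, cos 125°) = (0.8192, -0.5736).
Slope in that direction = a·(0.8192) + b·(-0.5736) = 0.13288.
Apparent dip = arctan|0.13288| = 7.6° (true dip is 17.6°, so apparent ≤ true as expected).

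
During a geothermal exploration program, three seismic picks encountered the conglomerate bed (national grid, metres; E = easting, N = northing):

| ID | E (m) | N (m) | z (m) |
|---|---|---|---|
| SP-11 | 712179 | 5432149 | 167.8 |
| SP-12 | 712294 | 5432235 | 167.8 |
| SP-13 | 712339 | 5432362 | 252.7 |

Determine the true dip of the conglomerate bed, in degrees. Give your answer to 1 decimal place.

48.6°

Let the plane be z = a·E + b·N + c.
SP-12−SP-11: 115a + 86b = 0;  SP-13−SP-11: 160a + 213b = 84.9.
Solving gives a = −0.68015, b = 0.90950.
Gradient magnitude |∇z| = √(a² + b²) = √(0.46260 + 0.82719) = 1.13569.
True dip = arctan(1.13569) = 48.6°, dipping toward SE (azimuth ≈ 143°).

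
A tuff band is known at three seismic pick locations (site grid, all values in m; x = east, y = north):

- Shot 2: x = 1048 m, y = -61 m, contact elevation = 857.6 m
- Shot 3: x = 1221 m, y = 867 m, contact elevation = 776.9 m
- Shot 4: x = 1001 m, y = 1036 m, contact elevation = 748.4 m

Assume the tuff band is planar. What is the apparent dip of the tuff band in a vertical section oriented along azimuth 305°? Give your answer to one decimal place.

5.8°

Two edge vectors: Shot 2→Shot 3 = (173, 928, -80.7), Shot 2→Shot 4 = (-47, 1097, -109.2).
Normal n = (Shot 2→Shot 3) × (Shot 2→Shot 4) = (-12809.7, 22684.5, 233397).
So ∂z/∂x = −n_x/n_z = 0.05488 and ∂z/∂y = −n_y/n_z = −0.09719.
Unit vector along 305° is (sin 305°, cos 305°) = (-0.8192, 0.5736).
Slope in that direction = a·(-0.8192) + b·(0.5736) = −0.10071.
Apparent dip = arctan|0.10071| = 5.8° (true dip is 6.4°, so apparent ≤ true as expected).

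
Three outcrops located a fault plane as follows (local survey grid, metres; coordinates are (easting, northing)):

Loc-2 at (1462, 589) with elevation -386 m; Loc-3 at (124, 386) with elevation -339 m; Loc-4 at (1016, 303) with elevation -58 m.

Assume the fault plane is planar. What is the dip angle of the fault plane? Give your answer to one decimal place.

Two edge vectors: Loc-2→Loc-3 = (-1338, -203, 47), Loc-2→Loc-4 = (-446, -286, 328).
Normal n = (Loc-2→Loc-3) × (Loc-2→Loc-4) = (-53142, 417902, 292130).
So ∂z/∂E = −n_x/n_z = 0.18191 and ∂z/∂N = −n_y/n_z = −1.43053.
Gradient magnitude |∇z| = √(a² + b²) = √(0.03309 + 2.04643) = 1.44205.
True dip = arctan(1.44205) = 55.3°, dipping toward N (azimuth ≈ 353°).

55.3°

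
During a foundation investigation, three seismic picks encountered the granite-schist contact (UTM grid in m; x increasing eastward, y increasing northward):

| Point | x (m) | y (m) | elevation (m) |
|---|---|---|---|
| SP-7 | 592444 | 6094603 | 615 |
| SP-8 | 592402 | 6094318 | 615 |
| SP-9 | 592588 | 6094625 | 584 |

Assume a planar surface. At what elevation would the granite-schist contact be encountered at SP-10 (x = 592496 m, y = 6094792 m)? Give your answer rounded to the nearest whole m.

610 m

Two edge vectors: SP-7→SP-8 = (-42, -285, 0), SP-7→SP-9 = (144, 22, -31).
Normal n = (SP-7→SP-8) × (SP-7→SP-9) = (8835, -1302, 40116).
So ∂z/∂x = −n_x/n_z = −0.22023631 and ∂z/∂y = −n_y/n_z = 0.03245588.
Intercept c from SP-7: 615 + 130477.68 − 197805.69 = −66713.01.
At (592496, 6094792): z = −130489.1 + 197811.8 − 66713.01 = 609.7 m.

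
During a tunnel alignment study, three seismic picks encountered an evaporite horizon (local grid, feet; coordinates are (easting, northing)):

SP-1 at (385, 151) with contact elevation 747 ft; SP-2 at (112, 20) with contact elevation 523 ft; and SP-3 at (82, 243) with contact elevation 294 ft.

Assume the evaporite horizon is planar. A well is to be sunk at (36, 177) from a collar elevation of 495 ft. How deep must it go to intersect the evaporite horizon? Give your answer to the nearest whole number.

201 ft

Let the plane be z = a·E + b·N + c.
SP-2−SP-1: −273a − 131b = −224;  SP-3−SP-1: −303a + 92b = −453.
Solving gives a = 1.23364, b = −0.86095.
Then c = 747 − a·385 − b·151 = 402.05.
At (36, 177): z_contact = 44.4 − 152.4 + 402.05 = 294.1 ft.
Depth below ground = 495 − 294.1 = 201 ft.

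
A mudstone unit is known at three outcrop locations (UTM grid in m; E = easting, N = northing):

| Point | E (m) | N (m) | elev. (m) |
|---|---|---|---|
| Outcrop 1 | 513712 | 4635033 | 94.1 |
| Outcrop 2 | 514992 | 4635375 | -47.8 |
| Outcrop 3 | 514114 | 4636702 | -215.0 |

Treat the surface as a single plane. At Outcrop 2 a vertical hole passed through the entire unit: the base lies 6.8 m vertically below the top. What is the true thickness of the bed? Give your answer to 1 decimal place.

6.7 m

Let the plane be z = a·E + b·N + c.
Outcrop 2−Outcrop 1: 1280a + 342b = −141.9;  Outcrop 3−Outcrop 1: 402a + 1669b = −309.1.
Solving gives a = −0.06560, b = −0.16940.
|∇z| = √(a²+b²) = 0.18166, so dip δ = arctan(0.18166) = 10.30°.
True thickness = vertical thickness × cos δ = 6.8 × cos 10.30° = 6.7 m.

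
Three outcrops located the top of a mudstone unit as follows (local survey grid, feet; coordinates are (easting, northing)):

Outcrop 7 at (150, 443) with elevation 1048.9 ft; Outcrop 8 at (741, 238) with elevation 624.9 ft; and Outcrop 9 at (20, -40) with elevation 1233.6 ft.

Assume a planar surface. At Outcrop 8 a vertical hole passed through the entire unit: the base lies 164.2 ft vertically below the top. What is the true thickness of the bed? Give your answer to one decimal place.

128.4 ft

Two edge vectors: Outcrop 7→Outcrop 8 = (591, -205, -424), Outcrop 7→Outcrop 9 = (-130, -483, 184.7).
Normal n = (Outcrop 7→Outcrop 8) × (Outcrop 7→Outcrop 9) = (-242655.5, -54037.7, -312103).
So ∂z/∂E = −n_x/n_z = −0.77749 and ∂z/∂N = −n_y/n_z = −0.17314.
|∇z| = √(a²+b²) = 0.79653, so dip δ = arctan(0.79653) = 38.54°.
True thickness = vertical thickness × cos δ = 164.2 × cos 38.54° = 128.4 ft.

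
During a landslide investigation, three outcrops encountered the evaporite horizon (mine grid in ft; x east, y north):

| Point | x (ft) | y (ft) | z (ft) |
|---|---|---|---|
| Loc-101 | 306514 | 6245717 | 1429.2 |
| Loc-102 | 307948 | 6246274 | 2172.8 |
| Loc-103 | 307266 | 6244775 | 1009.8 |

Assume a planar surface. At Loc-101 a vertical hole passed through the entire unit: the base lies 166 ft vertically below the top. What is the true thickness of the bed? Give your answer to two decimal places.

135.55 ft

Two edge vectors: Loc-101→Loc-102 = (1434, 557, 743.6), Loc-101→Loc-103 = (752, -942, -419.4).
Normal n = (Loc-101→Loc-102) × (Loc-101→Loc-103) = (466865.4, 1160606.8, -1769692).
So ∂z/∂x = −n_x/n_z = 0.26381 and ∂z/∂y = −n_y/n_z = 0.65582.
|∇z| = √(a²+b²) = 0.70690, so dip δ = arctan(0.70690) = 35.26°.
True thickness = vertical thickness × cos δ = 166 × cos 35.26° = 135.55 ft.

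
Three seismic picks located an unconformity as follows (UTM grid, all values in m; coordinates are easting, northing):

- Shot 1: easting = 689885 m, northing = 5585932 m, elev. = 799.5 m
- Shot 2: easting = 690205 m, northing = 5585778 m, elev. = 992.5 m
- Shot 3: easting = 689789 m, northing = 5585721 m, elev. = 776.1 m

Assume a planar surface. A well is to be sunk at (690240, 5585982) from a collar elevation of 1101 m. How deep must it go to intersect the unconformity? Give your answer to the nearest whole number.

Two edge vectors: Shot 1→Shot 2 = (320, -154, 193), Shot 1→Shot 3 = (-96, -211, -23.4).
Normal n = (Shot 1→Shot 2) × (Shot 1→Shot 3) = (44326.6, -11040, -82304).
So ∂z/∂easting = −n_x/n_z = 0.53857164 and ∂z/∂northing = −n_y/n_z = −0.13413686.
Intercept c from Shot 1: 799.5 − 371552.49 + 749279.37 = 378526.38.
At (690240, 5585982): z_contact = 371743.7 − 749286.1 + 378526.38 = 984.0 m.
Depth below ground = 1101 − 984.0 = 117 m.

117 m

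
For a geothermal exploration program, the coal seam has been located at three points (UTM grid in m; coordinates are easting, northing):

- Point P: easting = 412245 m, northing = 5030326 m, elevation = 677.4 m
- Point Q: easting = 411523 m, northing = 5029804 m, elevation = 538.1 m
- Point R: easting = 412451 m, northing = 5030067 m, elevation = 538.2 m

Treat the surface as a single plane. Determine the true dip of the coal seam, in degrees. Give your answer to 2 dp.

24.51°

Two edge vectors: Point P→Point Q = (-722, -522, -139.3), Point P→Point R = (206, -259, -139.2).
Normal n = (Point P→Point Q) × (Point P→Point R) = (36583.7, -129198.2, 294530).
So ∂z/∂easting = −n_x/n_z = −0.12421 and ∂z/∂northing = −n_y/n_z = 0.43866.
Gradient magnitude |∇z| = √(a² + b²) = √(0.01543 + 0.19242) = 0.45591.
True dip = arctan(0.45591) = 24.51°, dipping toward SSE (azimuth ≈ 164°).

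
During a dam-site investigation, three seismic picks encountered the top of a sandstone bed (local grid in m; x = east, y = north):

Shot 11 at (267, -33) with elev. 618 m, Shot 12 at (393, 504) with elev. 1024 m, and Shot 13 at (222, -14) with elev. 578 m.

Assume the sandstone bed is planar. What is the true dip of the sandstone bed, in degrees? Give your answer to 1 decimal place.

50.4°

Two edge vectors: Shot 11→Shot 12 = (126, 537, 406), Shot 11→Shot 13 = (-45, 19, -40).
Normal n = (Shot 11→Shot 12) × (Shot 11→Shot 13) = (-29194, -13230, 26559).
So ∂z/∂x = −n_x/n_z = 1.09921 and ∂z/∂y = −n_y/n_z = 0.49814.
Gradient magnitude |∇z| = √(a² + b²) = √(1.20827 + 0.24814) = 1.20682.
True dip = arctan(1.20682) = 50.4°, dipping toward WSW (azimuth ≈ 246°).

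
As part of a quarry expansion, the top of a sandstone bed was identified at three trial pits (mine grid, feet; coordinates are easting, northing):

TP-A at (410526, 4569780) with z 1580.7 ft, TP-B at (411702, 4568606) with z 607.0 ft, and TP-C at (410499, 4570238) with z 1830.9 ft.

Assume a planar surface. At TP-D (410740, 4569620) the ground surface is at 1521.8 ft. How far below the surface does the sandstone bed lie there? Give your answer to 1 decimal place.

Let the plane be z = a·easting + b·northing + c.
TP-B−TP-A: 1176a − 1174b = −973.7;  TP-C−TP-A: −27a + 458b = 250.2.
Solving gives a = −0.300289598, b = 0.528585548.
Then c = 1580.7 − a·410526 − b·4569780 = −2290662.28.
At (410740, 4569620): z_contact = −123340.95 + 2415435.09 − 2290662.28 = 1431.86 ft.
Depth below ground = 1521.8 − 1431.86 = 89.9 ft.

89.9 ft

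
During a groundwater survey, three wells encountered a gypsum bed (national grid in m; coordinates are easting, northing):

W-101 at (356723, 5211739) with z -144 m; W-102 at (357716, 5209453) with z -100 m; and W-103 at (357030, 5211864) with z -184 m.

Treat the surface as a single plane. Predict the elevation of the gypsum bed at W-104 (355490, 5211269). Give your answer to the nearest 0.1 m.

Two edge vectors: W-101→W-102 = (993, -2286, 44), W-101→W-103 = (307, 125, -40).
Normal n = (W-101→W-102) × (W-101→W-103) = (85940, 53228, 825927).
So ∂z/∂easting = −n_x/n_z = −0.104052779 and ∂z/∂northing = −n_y/n_z = −0.064446374.
Intercept c from W-101: -144 + 37118.02 + 335877.68 = 372851.70.
At (355490, 5211269): z = −36989.7 − 335847.4 + 372851.70 = 14.6 m.

14.6 m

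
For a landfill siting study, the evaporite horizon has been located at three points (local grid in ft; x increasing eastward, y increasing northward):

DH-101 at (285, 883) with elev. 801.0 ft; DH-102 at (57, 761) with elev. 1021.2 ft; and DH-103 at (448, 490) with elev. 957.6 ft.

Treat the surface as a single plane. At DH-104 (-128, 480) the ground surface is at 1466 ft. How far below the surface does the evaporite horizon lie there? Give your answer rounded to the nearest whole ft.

147 ft

Let the plane be z = a·x + b·y + c.
DH-102−DH-101: −228a − 122b = 220.2;  DH-103−DH-101: 163a − 393b = 156.6.
Solving gives a = −0.61589, b = −0.65392.
Then c = 801 − a·285 − b·883 = 1553.94.
At (-128, 480): z_contact = 78.8 − 313.9 + 1553.94 = 1318.9 ft.
Depth below ground = 1466 − 1318.9 = 147 ft.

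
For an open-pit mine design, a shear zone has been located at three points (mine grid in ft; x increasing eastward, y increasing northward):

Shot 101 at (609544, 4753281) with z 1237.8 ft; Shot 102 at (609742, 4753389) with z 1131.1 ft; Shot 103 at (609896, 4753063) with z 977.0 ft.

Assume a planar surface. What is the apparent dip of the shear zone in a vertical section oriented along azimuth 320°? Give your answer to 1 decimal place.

Two edge vectors: Shot 101→Shot 102 = (198, 108, -106.7), Shot 101→Shot 103 = (352, -218, -260.8).
Normal n = (Shot 101→Shot 102) × (Shot 101→Shot 103) = (-51427, 14080, -81180).
So ∂z/∂x = −n_x/n_z = −0.63349 and ∂z/∂y = −n_y/n_z = 0.17344.
Unit vector along 320° is (sin 320°, cos 320°) = (-0.6428, 0.7660).
Slope in that direction = a·(-0.6428) + b·(0.7660) = 0.54007.
Apparent dip = arctan|0.54007| = 28.4° (true dip is 33.3°, so apparent ≤ true as expected).

28.4°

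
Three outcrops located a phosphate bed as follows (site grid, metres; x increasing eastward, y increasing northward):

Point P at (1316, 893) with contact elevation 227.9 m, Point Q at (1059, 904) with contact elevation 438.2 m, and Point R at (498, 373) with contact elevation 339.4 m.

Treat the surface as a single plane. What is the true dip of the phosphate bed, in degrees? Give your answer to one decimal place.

51.8°

Let the plane be z = a·x + b·y + c.
Point Q−Point P: −257a + 11b = 210.3;  Point R−Point P: −818a − 520b = 111.5.
Solving gives a = −0.77527, b = 1.00513.
Gradient magnitude |∇z| = √(a² + b²) = √(0.60104 + 1.01029) = 1.26938.
True dip = arctan(1.26938) = 51.8°, dipping toward SE (azimuth ≈ 142°).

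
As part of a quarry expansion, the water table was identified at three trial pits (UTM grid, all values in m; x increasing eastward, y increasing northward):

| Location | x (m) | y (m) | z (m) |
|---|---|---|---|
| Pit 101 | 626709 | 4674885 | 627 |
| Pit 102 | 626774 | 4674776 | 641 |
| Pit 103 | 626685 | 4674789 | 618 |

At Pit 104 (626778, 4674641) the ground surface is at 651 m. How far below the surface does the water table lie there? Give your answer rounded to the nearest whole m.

13 m

Two edge vectors: Pit 101→Pit 102 = (65, -109, 14), Pit 101→Pit 103 = (-24, -96, -9).
Normal n = (Pit 101→Pit 102) × (Pit 101→Pit 103) = (2325, 249, -8856).
So ∂z/∂x = −n_x/n_z = 0.26253388 and ∂z/∂y = −n_y/n_z = 0.02811653.
Intercept c from Pit 101: 627 − 164532.34 − 131441.55 = −295346.89.
At (626778, 4674641): z_contact = 164550.5 + 131434.7 − 295346.89 = 638.3 m.
Depth below ground = 651 − 638.3 = 13 m.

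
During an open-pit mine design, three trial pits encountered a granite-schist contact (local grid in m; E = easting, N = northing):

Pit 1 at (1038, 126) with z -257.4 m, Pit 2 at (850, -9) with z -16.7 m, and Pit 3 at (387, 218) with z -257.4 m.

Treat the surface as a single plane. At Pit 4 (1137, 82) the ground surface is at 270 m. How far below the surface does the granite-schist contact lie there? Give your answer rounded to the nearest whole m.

483 m

Two edge vectors: Pit 1→Pit 2 = (-188, -135, 240.7), Pit 1→Pit 3 = (-651, 92, 0).
Normal n = (Pit 1→Pit 2) × (Pit 1→Pit 3) = (-22144.4, -156695.7, -105181).
So ∂z/∂E = −n_x/n_z = −0.21054 and ∂z/∂N = −n_y/n_z = −1.48977.
Intercept c from Pit 1: -257.4 + 218.54 + 187.71 = 148.85.
At (1137, 82): z_contact = −239.4 − 122.2 + 148.85 = -212.7 m.
Depth below ground = 270 − (-212.7) = 483 m.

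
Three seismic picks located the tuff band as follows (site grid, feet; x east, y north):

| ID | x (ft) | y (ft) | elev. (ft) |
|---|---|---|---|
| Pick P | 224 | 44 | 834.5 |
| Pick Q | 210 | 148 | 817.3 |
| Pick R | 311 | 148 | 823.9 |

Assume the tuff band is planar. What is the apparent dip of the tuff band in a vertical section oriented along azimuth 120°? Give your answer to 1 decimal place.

7.7°

Two edge vectors: Pick P→Pick Q = (-14, 104, -17.2), Pick P→Pick R = (87, 104, -10.6).
Normal n = (Pick P→Pick Q) × (Pick P→Pick R) = (686.4, -1644.8, -10504).
So ∂z/∂x = −n_x/n_z = 0.06535 and ∂z/∂y = −n_y/n_z = −0.15659.
Unit vector along 120° is (sin 120°, cos 120°) = (0.8660, -0.5000).
Slope in that direction = a·(0.8660) + b·(-0.5000) = 0.13489.
Apparent dip = arctan|0.13489| = 7.7° (true dip is 9.6°, so apparent ≤ true as expected).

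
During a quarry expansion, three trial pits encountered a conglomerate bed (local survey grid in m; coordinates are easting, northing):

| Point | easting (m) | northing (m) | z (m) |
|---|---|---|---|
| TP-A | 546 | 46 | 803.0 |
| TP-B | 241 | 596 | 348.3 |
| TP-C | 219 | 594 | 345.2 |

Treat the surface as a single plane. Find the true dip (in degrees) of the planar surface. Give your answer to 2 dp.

Let the plane be z = a·easting + b·northing + c.
TP-B−TP-A: −305a + 550b = −454.7;  TP-C−TP-A: −327a + 548b = −457.8.
Solving gives a = 0.20570, b = −0.71266.
Gradient magnitude |∇z| = √(a² + b²) = √(0.04231 + 0.50788) = 0.74175.
True dip = arctan(0.74175) = 36.57°, dipping toward NNW (azimuth ≈ 344°).

36.57°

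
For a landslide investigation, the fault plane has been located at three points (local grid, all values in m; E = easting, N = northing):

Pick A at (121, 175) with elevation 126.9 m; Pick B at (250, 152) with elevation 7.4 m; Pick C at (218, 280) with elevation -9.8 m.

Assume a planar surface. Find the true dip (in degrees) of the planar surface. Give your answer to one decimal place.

46.8°

Two edge vectors: Pick A→Pick B = (129, -23, -119.5), Pick A→Pick C = (97, 105, -136.7).
Normal n = (Pick A→Pick B) × (Pick A→Pick C) = (15691.6, 6042.8, 15776).
So ∂z/∂E = −n_x/n_z = −0.99465 and ∂z/∂N = −n_y/n_z = −0.38304.
Gradient magnitude |∇z| = √(a² + b²) = √(0.98933 + 0.14672) = 1.06585.
True dip = arctan(1.06585) = 46.8°, dipping toward ENE (azimuth ≈ 069°).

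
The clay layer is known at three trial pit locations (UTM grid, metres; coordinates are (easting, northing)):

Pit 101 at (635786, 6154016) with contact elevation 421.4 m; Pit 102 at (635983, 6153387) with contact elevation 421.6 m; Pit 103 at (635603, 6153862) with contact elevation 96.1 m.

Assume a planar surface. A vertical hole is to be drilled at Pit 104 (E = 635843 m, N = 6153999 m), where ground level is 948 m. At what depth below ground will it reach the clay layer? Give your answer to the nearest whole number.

454 m

Two edge vectors: Pit 101→Pit 102 = (197, -629, 0.2), Pit 101→Pit 103 = (-183, -154, -325.3).
Normal n = (Pit 101→Pit 102) × (Pit 101→Pit 103) = (204644.5, 64047.5, -145445).
So ∂z/∂E = −n_x/n_z = 1.40702327 and ∂z/∂N = −n_y/n_z = 0.44035546.
Intercept c from Pit 101: 421.4 − 894565.70 − 2709954.55 = −3604098.85.
At (635843, 6153999): z_contact = 894645.9 + 2709947.1 − 3604098.85 = 494.1 m.
Depth below ground = 948 − 494.1 = 454 m.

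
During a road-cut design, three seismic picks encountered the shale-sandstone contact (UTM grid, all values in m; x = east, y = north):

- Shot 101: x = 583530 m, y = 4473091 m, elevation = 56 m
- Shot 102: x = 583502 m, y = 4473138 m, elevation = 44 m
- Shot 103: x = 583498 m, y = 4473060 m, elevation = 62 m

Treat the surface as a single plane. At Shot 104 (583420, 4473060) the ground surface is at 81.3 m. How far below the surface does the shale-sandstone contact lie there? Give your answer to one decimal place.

22.3 m

Let the plane be z = a·x + b·y + c.
Shot 102−Shot 101: −28a + 47b = −12;  Shot 103−Shot 101: −32a − 31b = 6.
Solving gives a = 0.037942664, b = −0.232715008.
Then c = 56 − a·583530 − b·4473091 = 1018870.73.
At (583420, 4473060): z_contact = 22136.51 − 1040948.20 + 1018870.73 = 59.04 m.
Depth below ground = 81.3 − 59.04 = 22.3 m.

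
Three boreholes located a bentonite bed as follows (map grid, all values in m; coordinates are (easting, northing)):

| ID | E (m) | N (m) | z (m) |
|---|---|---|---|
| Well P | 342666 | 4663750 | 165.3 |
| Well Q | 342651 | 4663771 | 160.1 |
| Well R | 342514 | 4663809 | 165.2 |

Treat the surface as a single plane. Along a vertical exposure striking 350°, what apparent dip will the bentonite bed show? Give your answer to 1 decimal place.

Two edge vectors: Well P→Well Q = (-15, 21, -5.2), Well P→Well R = (-152, 59, -0.1).
Normal n = (Well P→Well Q) × (Well P→Well R) = (304.7, 788.9, 2307).
So ∂z/∂E = −n_x/n_z = −0.13208 and ∂z/∂N = −n_y/n_z = −0.34196.
Unit vector along 350° is (sin 350°, cos 350°) = (-0.1736, 0.9848).
Slope in that direction = a·(-0.1736) + b·(0.9848) = −0.31383.
Apparent dip = arctan|0.31383| = 17.4° (true dip is 20.1°, so apparent ≤ true as expected).

17.4°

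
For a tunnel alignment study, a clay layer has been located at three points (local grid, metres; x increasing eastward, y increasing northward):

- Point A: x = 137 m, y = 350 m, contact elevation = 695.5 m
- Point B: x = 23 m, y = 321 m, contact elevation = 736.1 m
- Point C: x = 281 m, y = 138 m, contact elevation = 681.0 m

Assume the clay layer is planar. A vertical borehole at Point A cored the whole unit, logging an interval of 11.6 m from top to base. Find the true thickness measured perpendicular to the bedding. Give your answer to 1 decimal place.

10.9 m

Two edge vectors: Point A→Point B = (-114, -29, 40.6), Point A→Point C = (144, -212, -14.5).
Normal n = (Point A→Point B) × (Point A→Point C) = (9027.7, 4193.4, 28344).
So ∂z/∂x = −n_x/n_z = −0.31850 and ∂z/∂y = −n_y/n_z = −0.14795.
|∇z| = √(a²+b²) = 0.35119, so dip δ = arctan(0.35119) = 19.35°.
True thickness = vertical thickness × cos δ = 11.6 × cos 19.35° = 10.9 m.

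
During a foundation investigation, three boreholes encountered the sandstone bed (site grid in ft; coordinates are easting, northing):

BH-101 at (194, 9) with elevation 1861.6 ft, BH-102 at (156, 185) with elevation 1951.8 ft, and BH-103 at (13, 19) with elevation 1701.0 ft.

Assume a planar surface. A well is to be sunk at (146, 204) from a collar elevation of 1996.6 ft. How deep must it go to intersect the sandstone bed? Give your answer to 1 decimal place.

40.5 ft

Let the plane be z = a·easting + b·northing + c.
BH-102−BH-101: −38a + 176b = 90.2;  BH-103−BH-101: −181a + 10b = −160.6.
Solving gives a = 0.92666, b = 0.71257.
Then c = 1861.6 − a·194 − b·9 = 1675.41.
At (146, 204): z_contact = 135.29 + 145.37 + 1675.41 = 1956.07 ft.
Depth below ground = 1996.6 − 1956.07 = 40.5 ft.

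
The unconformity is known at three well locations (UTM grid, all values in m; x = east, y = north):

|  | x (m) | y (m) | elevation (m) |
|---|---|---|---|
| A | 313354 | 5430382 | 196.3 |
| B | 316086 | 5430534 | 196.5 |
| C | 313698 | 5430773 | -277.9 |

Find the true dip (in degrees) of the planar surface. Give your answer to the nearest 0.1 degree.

51.9°

Let the plane be z = a·x + b·y + c.
B−A: 2732a + 152b = 0.2;  C−A: 344a + 391b = −474.2.
Solving gives a = 0.07103, b = −1.27528.
Gradient magnitude |∇z| = √(a² + b²) = √(0.00504 + 1.62633) = 1.27725.
True dip = arctan(1.27725) = 51.9°, dipping toward N (azimuth ≈ 357°).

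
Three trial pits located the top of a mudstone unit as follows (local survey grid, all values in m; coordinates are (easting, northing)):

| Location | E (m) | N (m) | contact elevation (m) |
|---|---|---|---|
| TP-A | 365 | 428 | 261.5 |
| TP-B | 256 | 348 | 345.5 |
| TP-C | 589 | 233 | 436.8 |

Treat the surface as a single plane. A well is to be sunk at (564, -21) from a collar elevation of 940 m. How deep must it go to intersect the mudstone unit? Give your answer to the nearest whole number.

Let the plane be z = a·E + b·N + c.
TP-B−TP-A: −109a − 80b = 84;  TP-C−TP-A: 224a − 195b = 175.3.
Solving gives a = −0.06014, b = −0.96806.
Then c = 261.5 − a·365 − b·428 = 697.78.
At (564, -21): z_contact = −33.9 + 20.3 + 697.78 = 684.2 m.
Depth below ground = 940 − 684.2 = 256 m.

256 m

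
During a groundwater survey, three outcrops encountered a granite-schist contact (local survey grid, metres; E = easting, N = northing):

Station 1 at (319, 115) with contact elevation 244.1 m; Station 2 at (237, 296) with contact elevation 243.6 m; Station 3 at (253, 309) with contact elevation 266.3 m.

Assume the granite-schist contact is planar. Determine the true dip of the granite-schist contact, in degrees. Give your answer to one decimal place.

Let the plane be z = a·E + b·N + c.
Station 2−Station 1: −82a + 181b = −0.5;  Station 3−Station 1: −66a + 194b = 22.2.
Solving gives a = 1.03867, b = 0.46779.
Gradient magnitude |∇z| = √(a² + b²) = √(1.07883 + 0.21883) = 1.13915.
True dip = arctan(1.13915) = 48.7°, dipping toward WSW (azimuth ≈ 246°).

48.7°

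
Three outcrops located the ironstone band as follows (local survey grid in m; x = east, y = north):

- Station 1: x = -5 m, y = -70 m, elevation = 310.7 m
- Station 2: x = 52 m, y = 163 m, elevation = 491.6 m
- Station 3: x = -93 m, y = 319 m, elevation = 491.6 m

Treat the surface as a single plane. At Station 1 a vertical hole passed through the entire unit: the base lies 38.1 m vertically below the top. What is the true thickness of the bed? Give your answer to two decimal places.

28.28 m

Two edge vectors: Station 1→Station 2 = (57, 233, 180.9), Station 1→Station 3 = (-88, 389, 180.9).
Normal n = (Station 1→Station 2) × (Station 1→Station 3) = (-28220.4, -26230.5, 42677).
So ∂z/∂x = −n_x/n_z = 0.66126 and ∂z/∂y = −n_y/n_z = 0.61463.
|∇z| = √(a²+b²) = 0.90279, so dip δ = arctan(0.90279) = 42.08°.
True thickness = vertical thickness × cos δ = 38.1 × cos 42.08° = 28.28 m.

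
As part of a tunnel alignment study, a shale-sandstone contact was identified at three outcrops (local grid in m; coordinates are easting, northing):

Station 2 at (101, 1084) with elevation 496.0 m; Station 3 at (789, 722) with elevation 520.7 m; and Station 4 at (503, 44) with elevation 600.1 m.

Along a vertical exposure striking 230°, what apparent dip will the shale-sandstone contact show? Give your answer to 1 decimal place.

4.9°

Let the plane be z = a·easting + b·northing + c.
Station 3−Station 2: 688a − 362b = 24.7;  Station 4−Station 2: 402a − 1040b = 104.1.
Solving gives a = −0.02105, b = −0.10823.
Unit vector along 230° is (sin 230°, cos 230°) = (-0.7660, -0.6428).
Slope in that direction = a·(-0.7660) + b·(-0.6428) = 0.08569.
Apparent dip = arctan|0.08569| = 4.9° (true dip is 6.3°, so apparent ≤ true as expected).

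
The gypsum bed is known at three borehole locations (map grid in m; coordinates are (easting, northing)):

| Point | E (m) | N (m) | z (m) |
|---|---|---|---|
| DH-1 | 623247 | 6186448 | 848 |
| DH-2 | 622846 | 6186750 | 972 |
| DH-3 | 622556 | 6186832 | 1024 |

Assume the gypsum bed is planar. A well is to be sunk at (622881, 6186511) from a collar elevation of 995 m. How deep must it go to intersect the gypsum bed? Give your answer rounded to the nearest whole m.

93 m

Two edge vectors: DH-1→DH-2 = (-401, 302, 124), DH-1→DH-3 = (-691, 384, 176).
Normal n = (DH-1→DH-2) × (DH-1→DH-3) = (5536, -15108, 54698).
So ∂z/∂E = −n_x/n_z = −0.10121028 and ∂z/∂N = −n_y/n_z = 0.27620754.
Intercept c from DH-1: 848 + 63079.00 − 1708743.58 = −1644816.58.
At (622881, 6186511): z_contact = −63042.0 + 1708761.0 − 1644816.58 = 902.4 m.
Depth below ground = 995 − 902.4 = 93 m.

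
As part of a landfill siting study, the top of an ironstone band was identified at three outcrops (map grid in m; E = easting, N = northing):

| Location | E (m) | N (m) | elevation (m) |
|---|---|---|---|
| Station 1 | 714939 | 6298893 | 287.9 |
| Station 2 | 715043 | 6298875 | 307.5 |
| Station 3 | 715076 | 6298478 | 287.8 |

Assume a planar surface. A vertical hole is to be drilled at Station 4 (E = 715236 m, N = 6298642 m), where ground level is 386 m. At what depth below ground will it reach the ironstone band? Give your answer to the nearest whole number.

Two edge vectors: Station 1→Station 2 = (104, -18, 19.6), Station 1→Station 3 = (137, -415, -0.1).
Normal n = (Station 1→Station 2) × (Station 1→Station 3) = (8135.8, 2695.6, -40694).
So ∂z/∂E = −n_x/n_z = 0.19992628 and ∂z/∂N = −n_y/n_z = 0.06624072.
Intercept c from Station 1: 287.9 − 142935.09 − 417243.23 = −559890.42.
At (715236, 6298642): z_contact = 142994.5 + 417226.6 − 559890.42 = 330.7 m.
Depth below ground = 386 − 330.7 = 55 m.

55 m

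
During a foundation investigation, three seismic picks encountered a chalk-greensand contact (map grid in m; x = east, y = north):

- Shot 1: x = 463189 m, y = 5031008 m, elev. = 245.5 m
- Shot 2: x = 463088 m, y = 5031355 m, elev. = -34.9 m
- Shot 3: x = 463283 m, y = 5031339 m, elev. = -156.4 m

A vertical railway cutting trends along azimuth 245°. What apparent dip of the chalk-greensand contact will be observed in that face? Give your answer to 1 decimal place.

Let the plane be z = a·x + b·y + c.
Shot 2−Shot 1: −101a + 347b = −280.4;  Shot 3−Shot 1: 94a + 331b = −401.9.
Solving gives a = −0.70625, b = −1.01363.
Unit vector along 245° is (sin 245°, cos 245°) = (-0.9063, -0.4226).
Slope in that direction = a·(-0.9063) + b·(-0.4226) = 1.06846.
Apparent dip = arctan|1.06846| = 46.9° (true dip is 51.0°, so apparent ≤ true as expected).

46.9°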